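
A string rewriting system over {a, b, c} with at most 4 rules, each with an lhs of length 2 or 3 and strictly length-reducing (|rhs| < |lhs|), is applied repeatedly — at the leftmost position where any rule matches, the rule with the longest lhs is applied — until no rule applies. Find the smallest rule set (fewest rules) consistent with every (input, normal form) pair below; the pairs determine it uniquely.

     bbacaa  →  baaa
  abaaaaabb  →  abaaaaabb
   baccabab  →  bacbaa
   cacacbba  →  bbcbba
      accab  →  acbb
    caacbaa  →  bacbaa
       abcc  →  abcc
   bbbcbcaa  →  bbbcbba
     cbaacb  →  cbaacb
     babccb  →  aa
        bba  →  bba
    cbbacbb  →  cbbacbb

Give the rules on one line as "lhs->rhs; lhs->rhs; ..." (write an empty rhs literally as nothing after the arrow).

bab->aa; ca->b; ccb->

  | bbacaa => bbaba => baaa
  | abaaaaabb
  | baccabab => bacbbab => bacbaa
  | cacacbba => bcacbba => bbcbba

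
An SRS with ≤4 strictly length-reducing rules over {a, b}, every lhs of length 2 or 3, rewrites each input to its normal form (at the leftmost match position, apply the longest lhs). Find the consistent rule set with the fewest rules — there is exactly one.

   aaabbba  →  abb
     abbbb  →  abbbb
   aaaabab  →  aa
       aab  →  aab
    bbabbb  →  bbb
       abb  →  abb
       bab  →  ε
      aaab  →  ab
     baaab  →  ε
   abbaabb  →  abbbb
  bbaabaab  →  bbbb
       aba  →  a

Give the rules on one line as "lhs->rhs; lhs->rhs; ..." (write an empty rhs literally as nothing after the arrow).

aaa->a; ba->; baa->b; bab->

  | aaabbba => abbba => abb
  | abbbb
  | aaaabab => aabab => aa
  | aab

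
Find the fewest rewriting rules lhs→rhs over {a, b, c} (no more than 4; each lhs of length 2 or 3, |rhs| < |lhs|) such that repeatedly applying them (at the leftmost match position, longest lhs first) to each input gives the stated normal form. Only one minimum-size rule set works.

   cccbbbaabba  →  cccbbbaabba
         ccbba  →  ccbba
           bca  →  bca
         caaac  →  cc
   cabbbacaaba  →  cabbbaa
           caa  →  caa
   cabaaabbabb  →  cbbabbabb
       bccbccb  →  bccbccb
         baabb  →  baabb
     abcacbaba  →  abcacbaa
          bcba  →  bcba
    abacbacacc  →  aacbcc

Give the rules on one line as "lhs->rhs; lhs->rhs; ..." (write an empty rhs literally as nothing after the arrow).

aaa->bb; aba->aa; aca->; bbc->c

  | cccbbbaabba
  | ccbba
  | bca
  | caaac => cbbc => cc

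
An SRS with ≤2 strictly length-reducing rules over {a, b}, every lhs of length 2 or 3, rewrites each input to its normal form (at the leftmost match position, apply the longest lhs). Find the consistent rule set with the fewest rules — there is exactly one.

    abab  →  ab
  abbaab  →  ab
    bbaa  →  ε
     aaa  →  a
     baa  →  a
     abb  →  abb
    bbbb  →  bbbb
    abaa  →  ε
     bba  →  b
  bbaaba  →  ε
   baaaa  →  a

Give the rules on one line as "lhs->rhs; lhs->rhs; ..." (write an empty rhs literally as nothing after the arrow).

aa->; ba->

  | abab => ab
  | abbaab => abab => ab
  | bbaa => ba => ε
  | aaa => a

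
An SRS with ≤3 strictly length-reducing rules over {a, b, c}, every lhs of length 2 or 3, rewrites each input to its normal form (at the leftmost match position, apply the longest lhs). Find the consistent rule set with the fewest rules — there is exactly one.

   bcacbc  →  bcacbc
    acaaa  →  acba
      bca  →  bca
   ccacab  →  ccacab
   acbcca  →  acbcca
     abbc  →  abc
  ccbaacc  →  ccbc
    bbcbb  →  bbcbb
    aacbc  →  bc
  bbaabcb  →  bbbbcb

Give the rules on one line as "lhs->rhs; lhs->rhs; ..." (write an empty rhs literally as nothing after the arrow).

  | bcacbc
  | acaaa => acba
  | bca
  | ccacab

aa->b; aac->; abb->ab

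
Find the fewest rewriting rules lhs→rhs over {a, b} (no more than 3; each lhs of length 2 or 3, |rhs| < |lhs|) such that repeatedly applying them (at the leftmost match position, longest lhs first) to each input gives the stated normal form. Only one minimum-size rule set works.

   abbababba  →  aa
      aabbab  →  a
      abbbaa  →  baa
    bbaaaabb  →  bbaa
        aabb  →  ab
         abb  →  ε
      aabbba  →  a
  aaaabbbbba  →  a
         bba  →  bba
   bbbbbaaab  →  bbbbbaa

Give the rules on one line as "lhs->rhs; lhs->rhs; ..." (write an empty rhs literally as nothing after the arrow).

  | abbababba => ababba => aabba => aba => aa
  | aabbab => abab => aab => a
  | abbbaa => baa
  | bbaaaabb => bbaaab => bbaa

aab->a; aba->aa; abb->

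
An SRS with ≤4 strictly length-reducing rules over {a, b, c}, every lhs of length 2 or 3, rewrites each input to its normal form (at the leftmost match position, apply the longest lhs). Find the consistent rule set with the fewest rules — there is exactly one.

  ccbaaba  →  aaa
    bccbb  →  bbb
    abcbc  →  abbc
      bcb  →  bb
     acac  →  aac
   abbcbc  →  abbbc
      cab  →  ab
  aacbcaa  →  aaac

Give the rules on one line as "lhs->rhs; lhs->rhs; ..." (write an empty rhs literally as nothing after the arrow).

  | ccbaaba => cbaaba => baaba => aaba => aaa
  | bccbb => bcbb => bbb
  | abcbc => abbc
  | bcb => bb

ba->a; ca->a; caa->ac; cb->b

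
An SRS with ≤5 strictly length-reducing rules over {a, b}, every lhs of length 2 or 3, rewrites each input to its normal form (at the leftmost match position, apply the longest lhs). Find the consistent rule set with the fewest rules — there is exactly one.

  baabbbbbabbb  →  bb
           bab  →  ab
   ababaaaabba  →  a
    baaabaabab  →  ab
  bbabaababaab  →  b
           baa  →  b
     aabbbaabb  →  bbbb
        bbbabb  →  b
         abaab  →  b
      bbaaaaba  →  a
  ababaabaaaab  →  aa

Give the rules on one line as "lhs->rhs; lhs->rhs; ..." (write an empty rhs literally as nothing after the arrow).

aab->; abb->b; ba->a; baa->b

  | baabbbbbabbb => bbbbbbabbb => bbbbbabbb => bbbbabbb => bbbabbb => bbabbb => babbb => abbb => bb
  | bab => ab
  | ababaaaabba => aabaaaabba => aaaabba => aaba => a
  | baaabaabab => babaabab => abaabab => abbab => bab => ab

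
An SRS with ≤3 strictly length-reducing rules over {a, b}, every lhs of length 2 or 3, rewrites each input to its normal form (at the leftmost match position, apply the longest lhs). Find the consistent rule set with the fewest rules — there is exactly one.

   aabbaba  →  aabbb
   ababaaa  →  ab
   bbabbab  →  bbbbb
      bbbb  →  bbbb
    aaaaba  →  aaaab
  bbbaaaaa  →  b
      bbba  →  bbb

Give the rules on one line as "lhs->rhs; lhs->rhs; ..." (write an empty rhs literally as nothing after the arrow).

ba->b; baa->

  | aabbaba => aabbba => aabbb
  | ababaaa => abbaaa => aba => ab
  | bbabbab => bbbbab => bbbbb
  | bbbb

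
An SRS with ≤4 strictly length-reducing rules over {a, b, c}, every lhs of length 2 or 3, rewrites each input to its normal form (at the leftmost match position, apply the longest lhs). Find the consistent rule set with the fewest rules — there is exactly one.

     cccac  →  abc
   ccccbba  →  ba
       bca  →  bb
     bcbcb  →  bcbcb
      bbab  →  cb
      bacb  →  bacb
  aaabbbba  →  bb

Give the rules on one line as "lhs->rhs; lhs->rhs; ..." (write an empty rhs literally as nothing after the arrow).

  | cccac => acac => abc
  | ccccbba => accbba => aabba => cbba => caa => ba
  | bca => bb
  | bcbcb

aa->c; bba->aa; ca->b; cc->a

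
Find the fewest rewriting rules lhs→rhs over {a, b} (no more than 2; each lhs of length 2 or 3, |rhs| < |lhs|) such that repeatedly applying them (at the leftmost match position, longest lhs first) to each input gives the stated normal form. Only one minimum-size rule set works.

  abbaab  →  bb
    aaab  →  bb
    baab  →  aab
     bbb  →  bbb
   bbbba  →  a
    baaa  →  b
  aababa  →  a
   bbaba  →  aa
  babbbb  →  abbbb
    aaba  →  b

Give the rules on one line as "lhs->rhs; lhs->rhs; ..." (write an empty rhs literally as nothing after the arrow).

aaa->b; ba->a

  | abbaab => abaab => aaab => bb
  | aaab => bb
  | baab => aab
  | bbb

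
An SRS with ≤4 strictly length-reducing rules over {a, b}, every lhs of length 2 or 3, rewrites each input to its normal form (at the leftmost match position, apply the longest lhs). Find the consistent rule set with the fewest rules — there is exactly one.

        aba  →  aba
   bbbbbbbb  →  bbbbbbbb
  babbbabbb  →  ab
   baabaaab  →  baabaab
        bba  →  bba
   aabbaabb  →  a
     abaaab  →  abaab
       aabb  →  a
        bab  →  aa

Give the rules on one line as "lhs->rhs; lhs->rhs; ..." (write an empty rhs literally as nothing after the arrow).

aaa->aa; abb->; bab->aa

  | aba
  | bbbbbbbb
  | babbbabbb => aabbabbb => aabbb => ab
  | baabaaab => baabaab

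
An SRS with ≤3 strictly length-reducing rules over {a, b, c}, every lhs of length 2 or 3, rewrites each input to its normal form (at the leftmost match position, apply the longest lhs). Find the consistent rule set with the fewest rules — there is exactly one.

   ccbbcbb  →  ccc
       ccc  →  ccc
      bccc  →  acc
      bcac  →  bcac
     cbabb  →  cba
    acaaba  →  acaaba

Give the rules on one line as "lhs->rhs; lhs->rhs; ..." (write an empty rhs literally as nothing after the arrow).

bb->; bcc->ac

  | ccbbcbb => cccbb => ccc
  | ccc
  | bccc => acc
  | bcac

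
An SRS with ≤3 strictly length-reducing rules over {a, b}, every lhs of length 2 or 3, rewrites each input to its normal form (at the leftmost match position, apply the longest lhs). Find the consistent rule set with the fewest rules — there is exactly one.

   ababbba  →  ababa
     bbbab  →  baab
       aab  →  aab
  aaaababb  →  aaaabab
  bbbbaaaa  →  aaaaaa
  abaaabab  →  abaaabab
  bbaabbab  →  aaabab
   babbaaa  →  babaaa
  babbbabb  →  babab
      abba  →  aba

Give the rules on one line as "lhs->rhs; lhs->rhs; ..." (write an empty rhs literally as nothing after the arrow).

abb->ab; bba->aa

  | ababbba => ababba => ababa
  | bbbab => baab
  | aab
  | aaaababb => aaaabab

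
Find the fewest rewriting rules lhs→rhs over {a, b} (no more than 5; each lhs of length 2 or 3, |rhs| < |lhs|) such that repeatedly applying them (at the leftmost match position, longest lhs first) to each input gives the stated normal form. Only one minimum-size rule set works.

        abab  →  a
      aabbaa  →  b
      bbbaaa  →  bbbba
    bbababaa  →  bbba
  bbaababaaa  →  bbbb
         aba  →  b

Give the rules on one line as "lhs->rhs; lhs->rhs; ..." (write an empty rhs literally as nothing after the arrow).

  | abab => aab => ab => a
  | aabbaa => abbaa => aa => b
  | bbbaaa => bbbba
  | bbababaa => bbaabaa => bbabaa => bbaaa => bbba

aa->b; aab->ab; ab->a; abb->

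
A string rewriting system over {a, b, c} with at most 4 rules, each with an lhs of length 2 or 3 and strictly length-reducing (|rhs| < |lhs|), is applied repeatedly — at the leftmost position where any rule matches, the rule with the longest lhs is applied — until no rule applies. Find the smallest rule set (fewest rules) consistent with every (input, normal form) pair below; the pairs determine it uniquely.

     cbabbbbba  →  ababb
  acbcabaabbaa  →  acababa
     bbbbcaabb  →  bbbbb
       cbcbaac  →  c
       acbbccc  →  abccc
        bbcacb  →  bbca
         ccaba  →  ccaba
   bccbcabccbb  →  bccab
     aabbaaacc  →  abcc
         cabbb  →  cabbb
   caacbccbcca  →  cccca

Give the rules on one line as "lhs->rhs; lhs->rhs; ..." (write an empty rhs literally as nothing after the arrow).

  | cbabbbbba => abbbbba => abbbab => ababb
  | acbcabaabbaa => acabaabbaa => acabbbaa => acababa
  | bbbbcaabb => bbbbcbb => bbbbb
  | cbcbaac => cbaac => aac => c

aa->; bba->ab; cb->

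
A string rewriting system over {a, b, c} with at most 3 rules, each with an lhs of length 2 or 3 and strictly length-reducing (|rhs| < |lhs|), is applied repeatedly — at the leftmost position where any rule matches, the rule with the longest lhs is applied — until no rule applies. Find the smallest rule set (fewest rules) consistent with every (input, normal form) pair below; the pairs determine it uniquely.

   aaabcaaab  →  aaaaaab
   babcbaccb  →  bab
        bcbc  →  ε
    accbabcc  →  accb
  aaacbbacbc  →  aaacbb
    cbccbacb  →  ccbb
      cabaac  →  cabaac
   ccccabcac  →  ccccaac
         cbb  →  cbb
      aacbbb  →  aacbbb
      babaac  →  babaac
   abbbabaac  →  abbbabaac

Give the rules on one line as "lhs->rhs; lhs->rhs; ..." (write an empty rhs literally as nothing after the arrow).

  | aaabcaaab => aaaaaab
  | babcbaccb => babaccb => babcb => bab
  | bcbc => bc => ε
  | accbabcc => accbac => accb

bac->b; bc->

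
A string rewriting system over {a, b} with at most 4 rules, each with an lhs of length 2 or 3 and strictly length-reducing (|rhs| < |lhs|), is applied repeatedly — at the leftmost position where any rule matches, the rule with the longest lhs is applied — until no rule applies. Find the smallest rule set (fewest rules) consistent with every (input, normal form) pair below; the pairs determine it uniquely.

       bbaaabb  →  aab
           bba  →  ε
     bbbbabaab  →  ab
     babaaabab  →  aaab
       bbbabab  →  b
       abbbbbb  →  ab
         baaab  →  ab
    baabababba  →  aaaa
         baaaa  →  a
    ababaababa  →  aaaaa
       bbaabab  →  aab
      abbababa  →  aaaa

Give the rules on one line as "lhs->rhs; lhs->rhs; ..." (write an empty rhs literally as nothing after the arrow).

abb->ab; ba->a; baa->ba; bba->

  | bbaaabb => aabb => aab
  | bba => ε
  | bbbbabaab => bbbaab => bab => ab
  | babaaabab => abaaabab => abaabab => ababab => aabab => aaab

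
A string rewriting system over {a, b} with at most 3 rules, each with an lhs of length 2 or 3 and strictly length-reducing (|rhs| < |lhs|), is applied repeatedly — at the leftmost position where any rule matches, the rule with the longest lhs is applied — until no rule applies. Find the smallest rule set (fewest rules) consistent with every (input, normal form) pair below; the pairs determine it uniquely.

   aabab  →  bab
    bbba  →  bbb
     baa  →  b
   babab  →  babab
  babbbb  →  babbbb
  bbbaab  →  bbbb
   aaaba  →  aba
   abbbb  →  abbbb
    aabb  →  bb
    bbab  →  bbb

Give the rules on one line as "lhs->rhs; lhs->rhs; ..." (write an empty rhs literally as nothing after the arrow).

aa->; bba->bb

  | aabab => bab
  | bbba => bbb
  | baa => b
  | babab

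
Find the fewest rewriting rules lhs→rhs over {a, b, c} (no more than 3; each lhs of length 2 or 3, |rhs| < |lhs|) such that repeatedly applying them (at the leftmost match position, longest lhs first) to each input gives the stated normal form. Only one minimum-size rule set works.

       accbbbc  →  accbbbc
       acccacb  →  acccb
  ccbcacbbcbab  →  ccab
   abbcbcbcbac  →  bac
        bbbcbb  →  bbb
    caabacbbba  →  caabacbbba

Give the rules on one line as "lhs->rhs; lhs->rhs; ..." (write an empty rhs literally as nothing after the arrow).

  | accbbbc
  | acccacb => acccb
  | ccbcacbbcbab => ccbcbbcbab => ccbcbab => ccab
  | abbcbcbcbac => abcbcbac => bbcbac => bac

abc->b; bcb->; cac->c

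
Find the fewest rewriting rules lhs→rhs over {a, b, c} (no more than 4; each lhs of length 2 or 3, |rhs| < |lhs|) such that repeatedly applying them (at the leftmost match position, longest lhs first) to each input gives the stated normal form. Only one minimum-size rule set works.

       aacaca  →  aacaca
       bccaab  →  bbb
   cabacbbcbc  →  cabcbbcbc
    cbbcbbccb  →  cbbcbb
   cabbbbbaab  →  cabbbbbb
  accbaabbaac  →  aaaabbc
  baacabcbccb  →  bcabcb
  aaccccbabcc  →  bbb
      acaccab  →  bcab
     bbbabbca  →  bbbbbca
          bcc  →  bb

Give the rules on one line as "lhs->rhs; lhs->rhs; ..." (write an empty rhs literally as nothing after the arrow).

acc->cc; ba->b; cc->b; ccb->aa

  | aacaca
  | bccaab => bbaab => bbab => bbb
  | cabacbbcbc => cabcbbcbc
  | cbbcbbccb => cbbcbbaa => cbbcbba => cbbcbb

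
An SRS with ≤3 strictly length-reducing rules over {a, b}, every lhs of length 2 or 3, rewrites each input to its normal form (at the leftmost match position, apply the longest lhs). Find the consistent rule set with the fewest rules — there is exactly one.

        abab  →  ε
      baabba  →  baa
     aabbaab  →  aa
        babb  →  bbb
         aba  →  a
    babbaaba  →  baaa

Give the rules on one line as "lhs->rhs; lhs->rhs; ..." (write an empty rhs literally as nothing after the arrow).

ab->; abb->bb; bba->aa

  | abab => ab => ε
  | baabba => babba => bbba => baa
  | aabbaab => abbaab => bbaab => aaab => aa
  | babb => bbb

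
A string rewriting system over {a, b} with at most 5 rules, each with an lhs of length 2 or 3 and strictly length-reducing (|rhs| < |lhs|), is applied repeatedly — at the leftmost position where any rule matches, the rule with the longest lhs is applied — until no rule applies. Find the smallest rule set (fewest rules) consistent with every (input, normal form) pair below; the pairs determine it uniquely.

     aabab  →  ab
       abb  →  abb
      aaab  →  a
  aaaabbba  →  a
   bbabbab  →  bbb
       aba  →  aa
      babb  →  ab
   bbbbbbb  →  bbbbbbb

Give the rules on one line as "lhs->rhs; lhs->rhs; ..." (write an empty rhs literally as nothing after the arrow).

aab->; ba->a; bab->a; bba->b

  | aabab => ab
  | abb
  | aaab => a
  | aaaabbba => aabba => ba => a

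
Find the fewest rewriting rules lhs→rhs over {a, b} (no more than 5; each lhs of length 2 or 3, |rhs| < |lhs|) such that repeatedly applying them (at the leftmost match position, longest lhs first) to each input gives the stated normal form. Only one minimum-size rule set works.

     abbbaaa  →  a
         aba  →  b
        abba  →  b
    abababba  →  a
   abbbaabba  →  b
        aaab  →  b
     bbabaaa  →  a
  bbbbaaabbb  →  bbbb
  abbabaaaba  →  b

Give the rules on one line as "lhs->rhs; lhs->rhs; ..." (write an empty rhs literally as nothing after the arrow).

  | abbbaaa => abbaaa => abaaa => aaaa => baa => a
  | aba => aa => b
  | abba => aba => aa => b
  | abababba => aababba => bbabba => aabba => bbba => baa => a

aa->b; ab->a; ba->; bba->aa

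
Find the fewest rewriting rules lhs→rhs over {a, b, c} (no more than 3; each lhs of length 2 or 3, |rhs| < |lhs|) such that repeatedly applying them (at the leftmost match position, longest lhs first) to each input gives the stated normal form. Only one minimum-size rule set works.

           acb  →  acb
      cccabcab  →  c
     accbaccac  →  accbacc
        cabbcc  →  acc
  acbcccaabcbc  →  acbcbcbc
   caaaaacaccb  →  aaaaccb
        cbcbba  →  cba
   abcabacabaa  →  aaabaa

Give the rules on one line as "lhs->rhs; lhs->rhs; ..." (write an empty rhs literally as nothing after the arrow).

bb->a; ca->

  | acb
  | cccabcab => ccbcab => ccbb => cca => c
  | accbaccac => accbacc
  | cabbcc => bbcc => acc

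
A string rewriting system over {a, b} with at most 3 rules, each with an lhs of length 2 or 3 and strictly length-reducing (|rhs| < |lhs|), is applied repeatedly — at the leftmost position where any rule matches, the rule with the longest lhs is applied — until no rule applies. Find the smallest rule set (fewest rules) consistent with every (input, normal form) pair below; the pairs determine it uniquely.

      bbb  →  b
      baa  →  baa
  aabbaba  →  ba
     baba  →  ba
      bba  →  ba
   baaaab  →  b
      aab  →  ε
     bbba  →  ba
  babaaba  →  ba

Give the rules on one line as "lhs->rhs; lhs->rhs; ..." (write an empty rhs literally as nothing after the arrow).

  | bbb => bb => b
  | baa
  | aabbaba => abbaba => baba => ba
  | baba => ba

aab->ab; ab->; bb->b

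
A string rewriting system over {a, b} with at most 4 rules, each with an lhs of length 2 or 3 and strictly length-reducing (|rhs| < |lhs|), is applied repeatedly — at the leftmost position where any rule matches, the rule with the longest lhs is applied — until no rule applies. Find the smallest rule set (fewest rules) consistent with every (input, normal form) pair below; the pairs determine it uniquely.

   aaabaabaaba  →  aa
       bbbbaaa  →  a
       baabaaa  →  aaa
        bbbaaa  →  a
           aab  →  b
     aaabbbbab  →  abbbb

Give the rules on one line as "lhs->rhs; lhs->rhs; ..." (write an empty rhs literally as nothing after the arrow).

  | aaabaabaaba => abaabaaba => aabaaba => baaba => aba => aa
  | bbbbaaa => bbbaa => bba => ba => a
  | baabaaa => abaaa => aaa
  | bbbaaa => bbaa => ba => a

aab->b; ba->a; baa->a; bab->b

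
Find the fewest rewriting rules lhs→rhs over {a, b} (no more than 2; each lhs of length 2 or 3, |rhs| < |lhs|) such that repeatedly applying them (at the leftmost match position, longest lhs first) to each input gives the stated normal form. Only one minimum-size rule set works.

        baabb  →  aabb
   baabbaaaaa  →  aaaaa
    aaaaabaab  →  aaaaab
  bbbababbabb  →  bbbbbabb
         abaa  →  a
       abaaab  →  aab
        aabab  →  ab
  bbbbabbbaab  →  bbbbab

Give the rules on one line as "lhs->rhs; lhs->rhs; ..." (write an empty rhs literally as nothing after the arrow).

aba->; baa->aa

  | baabb => aabb
  | baabbaaaaa => aabbaaaaa => aabaaaaa => aaaaa
  | aaaaabaab => aaaaab
  | bbbababbabb => bbbbbabb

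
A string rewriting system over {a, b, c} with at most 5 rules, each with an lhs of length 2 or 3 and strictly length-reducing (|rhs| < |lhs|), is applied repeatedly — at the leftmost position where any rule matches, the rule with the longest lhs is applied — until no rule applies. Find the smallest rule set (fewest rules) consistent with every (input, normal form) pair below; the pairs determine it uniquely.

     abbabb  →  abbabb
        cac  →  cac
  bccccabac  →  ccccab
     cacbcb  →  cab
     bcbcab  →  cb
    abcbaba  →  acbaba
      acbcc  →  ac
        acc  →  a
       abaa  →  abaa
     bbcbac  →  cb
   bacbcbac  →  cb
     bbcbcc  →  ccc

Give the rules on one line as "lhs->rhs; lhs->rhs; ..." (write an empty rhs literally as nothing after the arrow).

acc->a; bac->b; bc->c; bca->

  | abbabb
  | cac
  | bccccabac => ccccabac => ccccab
  | cacbcb => caccb => cab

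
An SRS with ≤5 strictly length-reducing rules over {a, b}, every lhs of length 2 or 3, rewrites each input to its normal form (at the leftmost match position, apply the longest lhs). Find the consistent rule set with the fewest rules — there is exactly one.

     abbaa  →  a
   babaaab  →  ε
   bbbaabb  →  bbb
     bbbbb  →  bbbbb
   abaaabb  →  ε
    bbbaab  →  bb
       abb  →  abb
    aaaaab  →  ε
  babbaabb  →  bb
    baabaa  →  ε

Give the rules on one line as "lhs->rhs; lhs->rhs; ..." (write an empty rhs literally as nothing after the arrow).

aa->; aaa->aa; aab->aa; ba->

  | abbaa => aba => a
  | babaaab => baaab => aab => aa => ε
  | bbbaabb => bbabb => bbb
  | bbbbb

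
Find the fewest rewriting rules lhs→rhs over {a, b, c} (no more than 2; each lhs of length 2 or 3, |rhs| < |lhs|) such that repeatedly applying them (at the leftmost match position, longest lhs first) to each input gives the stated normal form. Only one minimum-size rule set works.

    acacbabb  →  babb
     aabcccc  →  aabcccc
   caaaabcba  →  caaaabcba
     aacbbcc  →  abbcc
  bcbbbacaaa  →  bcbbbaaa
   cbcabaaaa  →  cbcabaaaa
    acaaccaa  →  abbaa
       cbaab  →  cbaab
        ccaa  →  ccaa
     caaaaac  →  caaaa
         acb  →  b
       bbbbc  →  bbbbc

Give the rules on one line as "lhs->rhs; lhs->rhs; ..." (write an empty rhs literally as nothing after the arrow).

ac->; acc->bb

  | acacbabb => acbabb => babb
  | aabcccc
  | caaaabcba
  | aacbbcc => abbcc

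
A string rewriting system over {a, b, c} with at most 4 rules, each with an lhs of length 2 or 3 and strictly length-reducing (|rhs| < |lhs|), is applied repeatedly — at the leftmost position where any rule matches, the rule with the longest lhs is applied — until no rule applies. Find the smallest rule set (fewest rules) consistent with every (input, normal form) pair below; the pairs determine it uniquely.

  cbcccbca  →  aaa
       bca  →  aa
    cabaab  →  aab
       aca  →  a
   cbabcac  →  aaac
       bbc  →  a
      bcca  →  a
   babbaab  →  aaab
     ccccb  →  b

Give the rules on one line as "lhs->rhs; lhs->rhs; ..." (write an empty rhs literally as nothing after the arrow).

ba->a; bc->a; ca->; cb->b

  | cbcccbca => bcccbca => accbca => acbca => abca => aaa
  | bca => aa
  | cabaab => baab => aab
  | aca => a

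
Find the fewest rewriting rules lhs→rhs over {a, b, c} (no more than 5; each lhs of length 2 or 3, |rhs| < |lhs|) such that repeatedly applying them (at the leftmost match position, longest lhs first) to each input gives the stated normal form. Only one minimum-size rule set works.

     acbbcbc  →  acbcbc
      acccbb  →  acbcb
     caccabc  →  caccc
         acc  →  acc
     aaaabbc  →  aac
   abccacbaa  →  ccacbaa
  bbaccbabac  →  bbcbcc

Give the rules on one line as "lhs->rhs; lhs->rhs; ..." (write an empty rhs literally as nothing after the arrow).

ab->; aba->bc; cbb->cb; ccb->bc

  | acbbcbc => acbcbc
  | acccbb => acbcb
  | caccabc => caccc
  | acc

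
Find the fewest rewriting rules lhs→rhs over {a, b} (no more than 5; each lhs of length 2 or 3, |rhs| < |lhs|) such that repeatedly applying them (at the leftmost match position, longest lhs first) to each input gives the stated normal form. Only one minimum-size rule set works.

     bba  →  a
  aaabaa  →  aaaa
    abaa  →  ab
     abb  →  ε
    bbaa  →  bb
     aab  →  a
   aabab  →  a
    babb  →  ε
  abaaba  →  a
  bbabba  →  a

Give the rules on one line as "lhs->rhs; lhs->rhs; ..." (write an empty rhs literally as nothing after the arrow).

aab->a; abb->; ba->a; baa->b

  | bba => ba => a
  | aaabaa => aaaa
  | abaa => ab
  | abb => ε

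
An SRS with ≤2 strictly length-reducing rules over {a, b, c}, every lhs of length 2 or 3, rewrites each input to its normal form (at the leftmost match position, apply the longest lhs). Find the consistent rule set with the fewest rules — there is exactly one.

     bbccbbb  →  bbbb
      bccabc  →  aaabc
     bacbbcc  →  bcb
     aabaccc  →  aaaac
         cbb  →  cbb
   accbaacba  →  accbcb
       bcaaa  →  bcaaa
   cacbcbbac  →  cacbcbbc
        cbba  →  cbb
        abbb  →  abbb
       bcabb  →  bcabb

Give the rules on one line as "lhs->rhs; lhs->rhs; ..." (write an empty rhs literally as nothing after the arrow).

  | bbccbbb => baabbb => babbb => bbbb
  | bccabc => aaabc
  | bacbbcc => bcbbcc => bcbaa => bcba => bcb
  | aabaccc => aabccc => aaaac

ba->b; bcc->aa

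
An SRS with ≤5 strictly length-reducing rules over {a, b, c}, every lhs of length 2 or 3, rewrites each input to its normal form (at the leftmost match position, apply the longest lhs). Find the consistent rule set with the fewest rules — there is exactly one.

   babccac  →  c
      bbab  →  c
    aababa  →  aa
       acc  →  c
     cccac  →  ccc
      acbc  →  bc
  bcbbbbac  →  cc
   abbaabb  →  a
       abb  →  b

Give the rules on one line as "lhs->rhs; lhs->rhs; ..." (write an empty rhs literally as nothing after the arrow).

  | babccac => cbccac => accac => cac => c
  | bbab => bcb => ba => c
  | aababa => aaba => aa
  | acc => c

ab->; ac->; ba->c; cb->a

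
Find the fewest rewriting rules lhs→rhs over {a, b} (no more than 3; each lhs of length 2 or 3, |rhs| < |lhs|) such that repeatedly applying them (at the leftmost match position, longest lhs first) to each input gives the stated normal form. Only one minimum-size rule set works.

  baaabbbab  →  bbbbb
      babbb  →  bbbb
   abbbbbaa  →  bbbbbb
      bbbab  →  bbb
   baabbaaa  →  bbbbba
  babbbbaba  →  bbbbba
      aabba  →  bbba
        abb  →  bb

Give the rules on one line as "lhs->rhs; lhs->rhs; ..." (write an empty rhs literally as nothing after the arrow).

aa->b; ab->; abb->bb

  | baaabbbab => bbabbbab => bbbbbab => bbbbb
  | babbb => bbbb
  | abbbbbaa => bbbbbaa => bbbbbb
  | bbbab => bbb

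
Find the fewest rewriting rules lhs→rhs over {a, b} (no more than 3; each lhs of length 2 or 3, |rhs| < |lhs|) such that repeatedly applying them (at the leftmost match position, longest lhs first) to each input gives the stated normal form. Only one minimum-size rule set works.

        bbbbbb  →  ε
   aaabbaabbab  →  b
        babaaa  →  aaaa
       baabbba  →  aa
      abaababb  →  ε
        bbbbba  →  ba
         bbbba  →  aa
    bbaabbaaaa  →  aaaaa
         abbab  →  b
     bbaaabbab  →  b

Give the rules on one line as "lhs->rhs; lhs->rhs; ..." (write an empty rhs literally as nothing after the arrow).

ab->b; bb->; bba->aa

  | bbbbbb => bbbb => bb => ε
  | aaabbaabbab => aabbaabbab => abbaabbab => bbaabbab => aaabbab => aabbab => abbab => bbab => aab => ab => b
  | babaaa => bbaaa => aaaa
  | baabbba => babbba => bbbba => bba => aa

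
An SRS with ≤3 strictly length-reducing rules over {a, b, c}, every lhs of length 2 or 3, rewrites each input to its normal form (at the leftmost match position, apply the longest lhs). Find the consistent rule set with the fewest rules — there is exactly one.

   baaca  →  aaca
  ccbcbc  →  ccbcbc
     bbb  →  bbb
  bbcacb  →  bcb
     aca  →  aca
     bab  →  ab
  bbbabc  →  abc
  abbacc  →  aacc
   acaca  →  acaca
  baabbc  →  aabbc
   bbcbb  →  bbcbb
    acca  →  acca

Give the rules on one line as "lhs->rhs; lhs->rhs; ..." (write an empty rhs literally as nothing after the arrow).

ba->a; bca->

  | baaca => aaca
  | ccbcbc
  | bbb
  | bbcacb => bcb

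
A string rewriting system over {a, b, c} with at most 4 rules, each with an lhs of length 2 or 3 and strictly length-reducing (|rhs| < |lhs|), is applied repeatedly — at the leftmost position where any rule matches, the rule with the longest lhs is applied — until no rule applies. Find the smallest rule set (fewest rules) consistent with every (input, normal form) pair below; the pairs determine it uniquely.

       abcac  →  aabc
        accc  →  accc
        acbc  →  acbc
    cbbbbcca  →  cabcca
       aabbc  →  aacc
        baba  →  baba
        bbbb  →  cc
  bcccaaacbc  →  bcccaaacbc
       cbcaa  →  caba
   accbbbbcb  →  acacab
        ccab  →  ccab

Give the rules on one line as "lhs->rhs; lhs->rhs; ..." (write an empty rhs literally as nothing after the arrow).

  | abcac => aabc
  | accc
  | acbc
  | cbbbbcca => ccbbcca => cabcca

bb->c; bca->ab; bcb->ab; ccb->ca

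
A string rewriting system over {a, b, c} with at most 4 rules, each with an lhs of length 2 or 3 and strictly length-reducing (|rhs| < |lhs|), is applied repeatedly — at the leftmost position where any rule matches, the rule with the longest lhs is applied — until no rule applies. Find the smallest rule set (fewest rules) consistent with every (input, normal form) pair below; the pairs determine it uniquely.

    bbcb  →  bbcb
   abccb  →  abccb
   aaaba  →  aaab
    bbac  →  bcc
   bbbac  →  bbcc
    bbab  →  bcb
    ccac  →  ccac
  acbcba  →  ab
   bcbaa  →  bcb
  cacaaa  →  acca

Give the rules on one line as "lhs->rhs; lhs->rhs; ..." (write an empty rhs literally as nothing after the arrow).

  | bbcb
  | abccb
  | aaaba => aaab
  | bbac => bcc

ba->b; bba->bc; caa->ac; cbc->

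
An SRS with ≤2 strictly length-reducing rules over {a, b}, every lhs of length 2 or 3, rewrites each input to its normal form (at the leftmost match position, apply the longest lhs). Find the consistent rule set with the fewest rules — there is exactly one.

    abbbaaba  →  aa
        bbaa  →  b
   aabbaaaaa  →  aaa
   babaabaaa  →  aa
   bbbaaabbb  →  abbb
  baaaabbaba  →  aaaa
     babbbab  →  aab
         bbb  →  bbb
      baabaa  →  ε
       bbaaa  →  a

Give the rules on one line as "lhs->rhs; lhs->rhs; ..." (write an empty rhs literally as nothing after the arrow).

ba->a; baa->

  | abbbaaba => abbba => abba => aba => aa
  | bbaa => b
  | aabbaaaaa => aabaaa => aaa
  | babaabaaa => abaabaaa => abaaa => aa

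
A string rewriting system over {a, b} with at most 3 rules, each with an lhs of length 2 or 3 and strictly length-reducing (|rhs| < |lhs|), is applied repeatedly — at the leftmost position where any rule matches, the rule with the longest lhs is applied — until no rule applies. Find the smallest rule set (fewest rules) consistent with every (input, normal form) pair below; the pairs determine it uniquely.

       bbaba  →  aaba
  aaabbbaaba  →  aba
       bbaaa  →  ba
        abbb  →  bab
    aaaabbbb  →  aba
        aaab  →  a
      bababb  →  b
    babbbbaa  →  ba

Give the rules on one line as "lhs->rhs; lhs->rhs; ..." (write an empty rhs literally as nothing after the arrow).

  | bbaba => aaba
  | aaabbbaaba => bbbbaaba => abbaaba => baaaba => bbba => aba
  | bbaaa => aaaa => ba
  | abbb => bab

aaa->b; abb->ba; bb->a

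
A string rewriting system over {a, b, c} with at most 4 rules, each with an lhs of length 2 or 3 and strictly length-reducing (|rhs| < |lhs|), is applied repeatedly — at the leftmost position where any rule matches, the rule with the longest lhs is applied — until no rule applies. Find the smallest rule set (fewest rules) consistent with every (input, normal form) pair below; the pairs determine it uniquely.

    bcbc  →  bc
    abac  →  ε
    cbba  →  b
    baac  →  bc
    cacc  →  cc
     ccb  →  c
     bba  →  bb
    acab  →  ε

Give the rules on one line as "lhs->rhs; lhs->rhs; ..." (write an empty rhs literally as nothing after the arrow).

  | bcbc => bc
  | abac => ac => ε
  | cbba => ba => b
  | baac => bac => bc

ab->; ac->; ba->b; cb->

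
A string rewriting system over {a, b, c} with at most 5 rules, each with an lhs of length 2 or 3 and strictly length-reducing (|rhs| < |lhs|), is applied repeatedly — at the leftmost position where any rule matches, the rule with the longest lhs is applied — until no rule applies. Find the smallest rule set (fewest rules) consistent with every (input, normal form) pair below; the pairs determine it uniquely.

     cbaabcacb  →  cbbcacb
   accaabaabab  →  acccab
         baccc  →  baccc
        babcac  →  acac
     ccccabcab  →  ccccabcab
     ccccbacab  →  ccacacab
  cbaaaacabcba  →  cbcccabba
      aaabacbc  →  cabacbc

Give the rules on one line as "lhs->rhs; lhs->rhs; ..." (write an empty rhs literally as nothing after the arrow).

aa->c; bab->a; bcb->bb; ccb->ac

  | cbaabcacb => cbcbcacb => cbbcacb
  | accaabaabab => acccbaabab => acacaabab => acaccbab => acaacab => acccab
  | baccc
  | babcac => acac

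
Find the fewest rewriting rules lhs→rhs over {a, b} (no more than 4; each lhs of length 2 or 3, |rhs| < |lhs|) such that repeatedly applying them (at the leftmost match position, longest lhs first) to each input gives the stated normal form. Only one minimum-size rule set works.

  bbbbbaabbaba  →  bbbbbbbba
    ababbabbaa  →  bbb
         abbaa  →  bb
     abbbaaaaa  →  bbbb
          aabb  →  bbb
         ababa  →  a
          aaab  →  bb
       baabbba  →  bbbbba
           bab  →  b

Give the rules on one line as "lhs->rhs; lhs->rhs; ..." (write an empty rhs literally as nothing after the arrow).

  | bbbbbaabbaba => bbbbbbbbaba => bbbbbbbba
  | ababbabbaa => abbabbaa => babbaa => bbaa => bbb
  | abbaa => baa => bb
  | abbbaaaaa => bbaaaaa => bbbaa => bbbb

aa->b; aaa->b; ab->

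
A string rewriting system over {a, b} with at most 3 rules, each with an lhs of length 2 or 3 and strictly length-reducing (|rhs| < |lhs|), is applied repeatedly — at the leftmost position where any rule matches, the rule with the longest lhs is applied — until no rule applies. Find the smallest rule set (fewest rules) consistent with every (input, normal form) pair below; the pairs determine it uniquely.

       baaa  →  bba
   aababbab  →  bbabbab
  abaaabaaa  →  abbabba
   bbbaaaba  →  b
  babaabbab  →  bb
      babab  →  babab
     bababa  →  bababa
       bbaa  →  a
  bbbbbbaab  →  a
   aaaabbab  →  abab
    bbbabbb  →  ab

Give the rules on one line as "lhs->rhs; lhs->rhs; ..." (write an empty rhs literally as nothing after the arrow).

aa->b; bbb->a

  | baaa => bba
  | aababbab => bbabbab
  | abaaabaaa => abbabaaa => abbabba
  | bbbaaaba => aaaaba => baaba => bbba => aa => b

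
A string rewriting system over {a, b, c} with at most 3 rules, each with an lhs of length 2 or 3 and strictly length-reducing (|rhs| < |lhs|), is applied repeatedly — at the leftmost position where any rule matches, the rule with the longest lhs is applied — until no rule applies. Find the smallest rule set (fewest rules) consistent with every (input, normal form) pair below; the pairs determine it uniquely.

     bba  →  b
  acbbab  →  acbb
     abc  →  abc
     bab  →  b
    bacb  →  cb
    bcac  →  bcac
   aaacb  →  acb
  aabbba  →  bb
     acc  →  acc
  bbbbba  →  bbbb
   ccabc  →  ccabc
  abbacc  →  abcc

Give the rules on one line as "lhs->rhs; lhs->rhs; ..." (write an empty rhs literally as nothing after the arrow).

aa->; ba->

  | bba => b
  | acbbab => acbb
  | abc
  | bab => b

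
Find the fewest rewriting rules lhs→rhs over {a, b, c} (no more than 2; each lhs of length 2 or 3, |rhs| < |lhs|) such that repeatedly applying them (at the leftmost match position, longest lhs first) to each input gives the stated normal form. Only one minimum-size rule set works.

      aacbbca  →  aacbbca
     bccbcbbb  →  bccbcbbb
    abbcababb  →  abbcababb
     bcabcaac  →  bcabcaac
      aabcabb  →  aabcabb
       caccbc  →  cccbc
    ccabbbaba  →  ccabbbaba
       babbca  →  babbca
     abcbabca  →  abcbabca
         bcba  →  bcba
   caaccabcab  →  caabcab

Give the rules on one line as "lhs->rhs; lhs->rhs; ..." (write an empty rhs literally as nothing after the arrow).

acc->; cac->cc

  | aacbbca
  | bccbcbbb
  | abbcababb
  | bcabcaac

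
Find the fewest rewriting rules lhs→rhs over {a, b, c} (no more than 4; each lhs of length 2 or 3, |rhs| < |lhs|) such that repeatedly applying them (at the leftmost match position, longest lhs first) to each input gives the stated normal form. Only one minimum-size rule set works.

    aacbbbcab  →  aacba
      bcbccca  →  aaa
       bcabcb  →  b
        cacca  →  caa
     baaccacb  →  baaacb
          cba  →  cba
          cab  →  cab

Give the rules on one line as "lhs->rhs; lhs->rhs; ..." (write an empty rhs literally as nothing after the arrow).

  | aacbbbcab => aacbbaab => aacbbc => aacba
  | bcbccca => abccca => aacca => aaa
  | bcabcb => aabcb => ccb => b
  | cacca => caa

aab->c; bc->a; cc->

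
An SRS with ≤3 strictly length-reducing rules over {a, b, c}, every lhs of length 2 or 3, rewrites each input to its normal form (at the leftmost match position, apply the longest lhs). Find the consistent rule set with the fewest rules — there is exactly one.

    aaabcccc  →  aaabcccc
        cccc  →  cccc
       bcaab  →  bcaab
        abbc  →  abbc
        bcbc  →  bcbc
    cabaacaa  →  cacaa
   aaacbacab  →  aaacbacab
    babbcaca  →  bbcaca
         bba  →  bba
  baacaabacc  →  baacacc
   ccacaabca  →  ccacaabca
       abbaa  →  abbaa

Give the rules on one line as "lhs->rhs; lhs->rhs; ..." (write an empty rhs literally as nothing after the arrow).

aba->; bab->b

  | aaabcccc
  | cccc
  | bcaab
  | abbc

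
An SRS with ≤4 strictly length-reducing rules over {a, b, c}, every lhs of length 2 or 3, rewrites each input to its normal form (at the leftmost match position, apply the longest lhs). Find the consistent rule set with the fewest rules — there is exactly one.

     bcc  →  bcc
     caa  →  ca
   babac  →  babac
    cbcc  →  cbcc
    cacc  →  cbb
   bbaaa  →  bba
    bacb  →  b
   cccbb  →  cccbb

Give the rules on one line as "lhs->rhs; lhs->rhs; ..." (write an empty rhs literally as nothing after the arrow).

aa->a; acb->; acc->bb

  | bcc
  | caa => ca
  | babac
  | cbcc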